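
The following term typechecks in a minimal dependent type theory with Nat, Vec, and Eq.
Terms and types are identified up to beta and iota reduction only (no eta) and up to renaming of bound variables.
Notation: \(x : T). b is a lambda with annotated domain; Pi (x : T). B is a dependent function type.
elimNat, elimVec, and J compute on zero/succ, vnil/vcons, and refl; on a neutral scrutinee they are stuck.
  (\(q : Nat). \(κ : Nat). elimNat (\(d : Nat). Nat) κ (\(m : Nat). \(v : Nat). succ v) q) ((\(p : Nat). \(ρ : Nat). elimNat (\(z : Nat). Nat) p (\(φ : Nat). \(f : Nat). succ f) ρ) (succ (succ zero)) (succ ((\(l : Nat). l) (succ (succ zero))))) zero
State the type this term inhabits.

inferred type:
  Nat


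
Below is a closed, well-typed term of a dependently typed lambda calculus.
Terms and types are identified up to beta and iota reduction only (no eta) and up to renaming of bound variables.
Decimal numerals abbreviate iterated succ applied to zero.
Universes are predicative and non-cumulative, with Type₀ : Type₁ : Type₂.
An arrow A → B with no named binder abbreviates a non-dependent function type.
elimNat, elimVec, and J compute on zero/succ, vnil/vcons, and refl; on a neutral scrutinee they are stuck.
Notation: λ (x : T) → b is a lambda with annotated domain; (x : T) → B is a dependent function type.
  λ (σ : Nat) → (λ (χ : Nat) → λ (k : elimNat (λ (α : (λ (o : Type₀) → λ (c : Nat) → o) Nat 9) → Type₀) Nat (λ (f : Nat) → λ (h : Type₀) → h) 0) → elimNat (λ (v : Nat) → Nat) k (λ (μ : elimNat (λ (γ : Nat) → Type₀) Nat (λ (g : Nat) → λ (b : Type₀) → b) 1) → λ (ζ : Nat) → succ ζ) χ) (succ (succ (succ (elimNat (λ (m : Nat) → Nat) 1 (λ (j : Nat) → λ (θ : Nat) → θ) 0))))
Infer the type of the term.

type:
  Nat → Nat → Nat


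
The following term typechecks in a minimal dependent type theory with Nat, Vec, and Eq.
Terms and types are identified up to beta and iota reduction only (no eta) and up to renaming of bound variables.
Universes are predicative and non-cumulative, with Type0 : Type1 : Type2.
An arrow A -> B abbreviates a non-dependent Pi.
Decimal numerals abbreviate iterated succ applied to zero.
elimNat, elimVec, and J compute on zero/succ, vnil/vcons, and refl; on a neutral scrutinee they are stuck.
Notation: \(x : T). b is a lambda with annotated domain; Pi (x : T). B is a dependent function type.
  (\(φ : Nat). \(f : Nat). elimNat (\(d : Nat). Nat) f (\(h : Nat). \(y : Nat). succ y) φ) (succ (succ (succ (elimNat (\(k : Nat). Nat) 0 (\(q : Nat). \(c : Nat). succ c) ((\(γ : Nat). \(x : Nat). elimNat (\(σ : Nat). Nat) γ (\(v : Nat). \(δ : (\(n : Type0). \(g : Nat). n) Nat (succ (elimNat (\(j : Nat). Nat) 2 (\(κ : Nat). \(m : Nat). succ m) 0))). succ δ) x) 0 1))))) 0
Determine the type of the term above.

the term's type:
  Nat


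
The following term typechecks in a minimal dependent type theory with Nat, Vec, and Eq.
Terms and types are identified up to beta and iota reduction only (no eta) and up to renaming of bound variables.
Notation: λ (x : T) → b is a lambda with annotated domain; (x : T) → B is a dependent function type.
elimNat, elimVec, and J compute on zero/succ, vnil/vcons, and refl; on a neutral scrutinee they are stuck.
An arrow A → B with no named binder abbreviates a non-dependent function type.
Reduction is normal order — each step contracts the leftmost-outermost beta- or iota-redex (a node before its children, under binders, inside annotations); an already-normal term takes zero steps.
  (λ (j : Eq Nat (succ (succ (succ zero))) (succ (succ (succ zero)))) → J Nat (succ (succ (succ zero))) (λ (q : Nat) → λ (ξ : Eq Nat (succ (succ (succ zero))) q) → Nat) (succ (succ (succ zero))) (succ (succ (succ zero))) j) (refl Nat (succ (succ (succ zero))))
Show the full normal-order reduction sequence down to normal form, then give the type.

reduction (normal order):
  (λ (j : Eq Nat (succ (succ (succ zero))) (succ (succ (succ zero)))) → J Nat (succ (succ (succ zero))) (λ (q : Nat) → λ (ξ : Eq Nat (succ (succ (succ zero))) q) → Nat) (succ (succ (succ zero))) (succ (succ (succ zero))) j) (refl Nat (succ (succ (succ zero))))
  ~> J Nat (succ (succ (succ zero))) (λ (j : Nat) → λ (q : Eq Nat (succ (succ (succ zero))) j) → Nat) (succ (succ (succ zero))) (succ (succ (succ zero))) (refl Nat (succ (succ (succ zero))))
  ~> succ (succ (succ zero))
the term's type:
  Nat


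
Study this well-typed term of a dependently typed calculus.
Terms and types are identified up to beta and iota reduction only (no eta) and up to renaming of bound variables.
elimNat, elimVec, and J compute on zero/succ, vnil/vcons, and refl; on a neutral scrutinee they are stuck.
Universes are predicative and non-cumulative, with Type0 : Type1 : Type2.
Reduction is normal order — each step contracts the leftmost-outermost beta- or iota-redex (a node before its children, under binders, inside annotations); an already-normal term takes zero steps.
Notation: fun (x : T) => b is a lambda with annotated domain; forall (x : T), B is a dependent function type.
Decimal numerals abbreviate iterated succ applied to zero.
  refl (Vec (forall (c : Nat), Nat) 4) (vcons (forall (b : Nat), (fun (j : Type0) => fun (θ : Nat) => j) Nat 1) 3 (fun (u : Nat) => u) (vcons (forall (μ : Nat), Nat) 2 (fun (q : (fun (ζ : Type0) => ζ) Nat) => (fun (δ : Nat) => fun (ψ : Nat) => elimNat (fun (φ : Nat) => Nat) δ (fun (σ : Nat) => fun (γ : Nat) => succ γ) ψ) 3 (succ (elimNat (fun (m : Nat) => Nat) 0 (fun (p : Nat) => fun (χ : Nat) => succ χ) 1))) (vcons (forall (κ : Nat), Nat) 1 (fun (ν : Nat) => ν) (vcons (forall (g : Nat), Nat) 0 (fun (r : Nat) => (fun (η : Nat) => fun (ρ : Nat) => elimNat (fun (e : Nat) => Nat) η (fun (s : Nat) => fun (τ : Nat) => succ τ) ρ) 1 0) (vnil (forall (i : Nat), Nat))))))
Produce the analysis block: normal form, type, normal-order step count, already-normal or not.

reduced normal form:
  refl (Vec (forall (c : Nat), Nat) 4) (vcons (forall (b : Nat), Nat) 3 (fun (j : Nat) => j) (vcons (forall (θ : Nat), Nat) 2 (fun (u : Nat) => 5) (vcons (forall (μ : Nat), Nat) 1 (fun (q : Nat) => q) (vcons (forall (ζ : Nat), Nat) 0 (fun (δ : Nat) => 1) (vnil (forall (ψ : Nat), Nat))))))
the term's type:
  Eq (Vec (forall (c : Nat), Nat) 4) (vcons (forall (b : Nat), Nat) 3 (fun (j : Nat) => j) (vcons (forall (θ : Nat), Nat) 2 (fun (u : Nat) => 5) (vcons (forall (μ : Nat), Nat) 1 (fun (q : Nat) => q) (vcons (forall (ζ : Nat), Nat) 0 (fun (δ : Nat) => 1) (vnil (forall (ψ : Nat), Nat)))))) (vcons (forall (φ : Nat), Nat) 3 (fun (σ : Nat) => σ) (vcons (forall (γ : Nat), Nat) 2 (fun (m : Nat) => 5) (vcons (forall (p : Nat), Nat) 1 (fun (χ : Nat) => χ) (vcons (forall (κ : Nat), Nat) 0 (fun (ν : Nat) => 1) (vnil (forall (g : Nat), Nat))))))
steps to reach normal form (normal order): 19
started in normal form: no
first contracted redex: a beta-redex


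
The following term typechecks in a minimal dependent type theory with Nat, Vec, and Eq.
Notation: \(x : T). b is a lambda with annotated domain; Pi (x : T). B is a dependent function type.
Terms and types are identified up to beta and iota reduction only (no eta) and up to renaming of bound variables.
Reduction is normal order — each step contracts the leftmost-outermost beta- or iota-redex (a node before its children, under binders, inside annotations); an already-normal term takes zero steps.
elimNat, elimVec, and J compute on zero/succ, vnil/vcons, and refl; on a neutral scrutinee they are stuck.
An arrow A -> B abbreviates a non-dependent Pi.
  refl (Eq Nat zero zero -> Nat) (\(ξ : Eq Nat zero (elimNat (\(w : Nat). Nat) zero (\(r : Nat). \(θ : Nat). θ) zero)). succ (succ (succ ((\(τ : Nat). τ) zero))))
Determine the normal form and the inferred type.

reduced normal form:
  refl (Eq Nat zero zero -> Nat) (\(ξ : Eq Nat zero zero). succ (succ (succ zero)))
type:
  Eq (Eq Nat zero zero -> Nat) (\(ξ : Eq Nat zero zero). succ (succ (succ zero))) (\(w : Eq Nat zero zero). succ (succ (succ zero)))


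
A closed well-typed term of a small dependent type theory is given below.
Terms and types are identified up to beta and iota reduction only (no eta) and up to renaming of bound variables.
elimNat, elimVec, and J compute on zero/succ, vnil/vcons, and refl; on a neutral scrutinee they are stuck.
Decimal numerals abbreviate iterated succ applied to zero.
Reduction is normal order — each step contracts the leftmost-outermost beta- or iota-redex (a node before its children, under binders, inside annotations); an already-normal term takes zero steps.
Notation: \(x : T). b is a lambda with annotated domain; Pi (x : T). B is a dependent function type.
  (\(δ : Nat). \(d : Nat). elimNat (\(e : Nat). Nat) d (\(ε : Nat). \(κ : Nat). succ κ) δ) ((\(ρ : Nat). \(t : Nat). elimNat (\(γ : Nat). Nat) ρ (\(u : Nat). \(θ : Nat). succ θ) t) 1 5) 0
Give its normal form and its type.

resulting normal form:
  6
inferred type:
  Nat
observation: normalization takes exactly 39 steps under the normal-order strategy.


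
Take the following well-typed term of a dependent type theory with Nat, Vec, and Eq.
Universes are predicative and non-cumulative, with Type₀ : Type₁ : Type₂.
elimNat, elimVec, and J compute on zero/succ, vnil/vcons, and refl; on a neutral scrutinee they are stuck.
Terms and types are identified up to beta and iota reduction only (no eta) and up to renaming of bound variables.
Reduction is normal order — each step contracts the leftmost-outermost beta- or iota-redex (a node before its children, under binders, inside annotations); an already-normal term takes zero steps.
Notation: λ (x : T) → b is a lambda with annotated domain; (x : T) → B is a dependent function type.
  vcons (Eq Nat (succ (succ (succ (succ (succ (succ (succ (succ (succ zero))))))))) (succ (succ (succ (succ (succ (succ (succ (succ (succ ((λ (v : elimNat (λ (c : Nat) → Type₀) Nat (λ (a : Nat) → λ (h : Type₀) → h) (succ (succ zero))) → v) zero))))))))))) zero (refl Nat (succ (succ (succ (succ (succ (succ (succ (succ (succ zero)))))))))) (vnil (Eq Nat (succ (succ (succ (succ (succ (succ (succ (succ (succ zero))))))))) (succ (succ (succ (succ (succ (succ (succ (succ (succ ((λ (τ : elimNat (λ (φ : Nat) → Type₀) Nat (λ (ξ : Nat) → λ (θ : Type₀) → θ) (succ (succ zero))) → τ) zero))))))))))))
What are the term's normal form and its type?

resulting normal form:
  vcons (Eq Nat (succ (succ (succ (succ (succ (succ (succ (succ (succ zero))))))))) (succ (succ (succ (succ (succ (succ (succ (succ (succ zero)))))))))) zero (refl Nat (succ (succ (succ (succ (succ (succ (succ (succ (succ zero)))))))))) (vnil (Eq Nat (succ (succ (succ (succ (succ (succ (succ (succ (succ zero))))))))) (succ (succ (succ (succ (succ (succ (succ (succ (succ zero)))))))))))
type:
  Vec (Eq Nat (succ (succ (succ (succ (succ (succ (succ (succ (succ zero))))))))) (succ (succ (succ (succ (succ (succ (succ (succ (succ zero)))))))))) (succ zero)


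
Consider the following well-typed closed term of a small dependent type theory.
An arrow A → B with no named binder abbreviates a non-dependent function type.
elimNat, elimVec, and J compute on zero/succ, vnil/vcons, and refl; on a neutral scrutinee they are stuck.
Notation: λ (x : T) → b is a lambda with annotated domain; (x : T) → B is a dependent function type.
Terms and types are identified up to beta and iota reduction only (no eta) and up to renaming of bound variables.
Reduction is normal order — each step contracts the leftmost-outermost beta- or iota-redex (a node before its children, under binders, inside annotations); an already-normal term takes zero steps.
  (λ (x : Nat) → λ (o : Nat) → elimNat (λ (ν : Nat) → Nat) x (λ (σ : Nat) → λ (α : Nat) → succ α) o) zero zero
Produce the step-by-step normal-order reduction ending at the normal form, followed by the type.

normal-order reduction:
  (λ (x : Nat) → λ (o : Nat) → elimNat (λ (ν : Nat) → Nat) x (λ (σ : Nat) → λ (α : Nat) → succ α) o) zero zero
  ~> (λ (x : Nat) → elimNat (λ (o : Nat) → Nat) zero (λ (ν : Nat) → λ (σ : Nat) → succ σ) x) zero
  ~> elimNat (λ (x : Nat) → Nat) zero (λ (o : Nat) → λ (ν : Nat) → succ ν) zero
  ~> zero
the term's type:
  Nat


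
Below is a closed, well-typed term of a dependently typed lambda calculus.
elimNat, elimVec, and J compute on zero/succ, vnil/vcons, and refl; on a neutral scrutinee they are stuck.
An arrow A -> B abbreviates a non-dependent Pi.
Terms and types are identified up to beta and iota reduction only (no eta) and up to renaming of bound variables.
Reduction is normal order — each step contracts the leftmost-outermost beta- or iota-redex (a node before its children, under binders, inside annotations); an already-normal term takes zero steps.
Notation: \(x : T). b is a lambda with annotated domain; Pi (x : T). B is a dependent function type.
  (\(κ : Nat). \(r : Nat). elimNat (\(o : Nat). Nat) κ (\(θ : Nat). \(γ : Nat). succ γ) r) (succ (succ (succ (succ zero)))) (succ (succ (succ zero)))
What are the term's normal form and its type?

resulting normal form:
  succ (succ (succ (succ (succ (succ (succ zero))))))
type:
  Nat


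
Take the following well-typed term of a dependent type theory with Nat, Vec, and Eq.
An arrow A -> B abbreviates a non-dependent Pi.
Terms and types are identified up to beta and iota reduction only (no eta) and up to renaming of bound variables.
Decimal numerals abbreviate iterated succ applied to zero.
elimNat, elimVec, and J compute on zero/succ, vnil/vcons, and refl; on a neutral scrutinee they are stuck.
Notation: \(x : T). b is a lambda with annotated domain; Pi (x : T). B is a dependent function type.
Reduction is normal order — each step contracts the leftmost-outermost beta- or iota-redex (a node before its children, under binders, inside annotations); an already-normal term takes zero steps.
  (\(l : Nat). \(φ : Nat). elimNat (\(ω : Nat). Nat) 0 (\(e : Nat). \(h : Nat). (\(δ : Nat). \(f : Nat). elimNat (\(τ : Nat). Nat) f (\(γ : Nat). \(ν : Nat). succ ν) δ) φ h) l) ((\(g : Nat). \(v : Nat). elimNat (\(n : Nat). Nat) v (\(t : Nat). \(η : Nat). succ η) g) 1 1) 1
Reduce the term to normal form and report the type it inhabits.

resulting normal form:
  2
inferred type:
  Nat
observation: 21 normal-order steps separate the term from its normal form.


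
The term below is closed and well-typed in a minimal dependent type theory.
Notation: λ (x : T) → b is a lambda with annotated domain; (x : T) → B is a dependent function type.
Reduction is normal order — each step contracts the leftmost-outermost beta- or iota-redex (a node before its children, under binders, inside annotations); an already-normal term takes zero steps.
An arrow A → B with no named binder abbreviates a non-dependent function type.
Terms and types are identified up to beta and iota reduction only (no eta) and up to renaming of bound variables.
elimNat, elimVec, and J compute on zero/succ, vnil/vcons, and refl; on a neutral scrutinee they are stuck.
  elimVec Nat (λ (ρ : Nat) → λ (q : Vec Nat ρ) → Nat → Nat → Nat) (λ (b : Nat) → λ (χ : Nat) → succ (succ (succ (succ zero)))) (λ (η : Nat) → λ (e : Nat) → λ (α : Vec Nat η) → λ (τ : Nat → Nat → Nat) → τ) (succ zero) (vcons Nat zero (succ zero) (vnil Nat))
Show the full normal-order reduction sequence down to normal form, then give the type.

reduction (normal order):
  elimVec Nat (λ (ρ : Nat) → λ (q : Vec Nat ρ) → Nat → Nat → Nat) (λ (b : Nat) → λ (χ : Nat) → succ (succ (succ (succ zero)))) (λ (η : Nat) → λ (e : Nat) → λ (α : Vec Nat η) → λ (τ : Nat → Nat → Nat) → τ) (succ zero) (vcons Nat zero (succ zero) (vnil Nat))
  ~> (λ (ρ : Nat) → λ (q : Nat) → λ (b : Vec Nat ρ) → λ (χ : Nat → Nat → Nat) → χ) zero (succ zero) (vnil Nat) (elimVec Nat (λ (η : Nat) → λ (e : Vec Nat η) → Nat → Nat → Nat) (λ (α : Nat) → λ (τ : Nat) → succ (succ (succ (succ zero)))) (λ (h : Nat) → λ (ν : Nat) → λ (c : Vec Nat h) → λ (β : Nat → Nat → Nat) → β) zero (vnil Nat))
  ~> (λ (ρ : Nat) → λ (q : Vec Nat zero) → λ (b : Nat → Nat → Nat) → b) (succ zero) (vnil Nat) (elimVec Nat (λ (χ : Nat) → λ (η : Vec Nat χ) → Nat → Nat → Nat) (λ (e : Nat) → λ (α : Nat) → succ (succ (succ (succ zero)))) (λ (τ : Nat) → λ (h : Nat) → λ (ν : Vec Nat τ) → λ (c : Nat → Nat → Nat) → c) zero (vnil Nat))
  ~> (λ (ρ : Vec Nat zero) → λ (q : Nat → Nat → Nat) → q) (vnil Nat) (elimVec Nat (λ (b : Nat) → λ (χ : Vec Nat b) → Nat → Nat → Nat) (λ (η : Nat) → λ (e : Nat) → succ (succ (succ (succ zero)))) (λ (α : Nat) → λ (τ : Nat) → λ (h : Vec Nat α) → λ (ν : Nat → Nat → Nat) → ν) zero (vnil Nat))
  ~> (λ (ρ : Nat → Nat → Nat) → ρ) (elimVec Nat (λ (q : Nat) → λ (b : Vec Nat q) → Nat → Nat → Nat) (λ (χ : Nat) → λ (η : Nat) → succ (succ (succ (succ zero)))) (λ (e : Nat) → λ (α : Nat) → λ (τ : Vec Nat e) → λ (h : Nat → Nat → Nat) → h) zero (vnil Nat))
  ~> elimVec Nat (λ (ρ : Nat) → λ (q : Vec Nat ρ) → Nat → Nat → Nat) (λ (b : Nat) → λ (χ : Nat) → succ (succ (succ (succ zero)))) (λ (η : Nat) → λ (e : Nat) → λ (α : Vec Nat η) → λ (τ : Nat → Nat → Nat) → τ) zero (vnil Nat)
  ~> λ (ρ : Nat) → λ (q : Nat) → succ (succ (succ (succ zero)))
inferred type:
  Nat → Nat → Nat


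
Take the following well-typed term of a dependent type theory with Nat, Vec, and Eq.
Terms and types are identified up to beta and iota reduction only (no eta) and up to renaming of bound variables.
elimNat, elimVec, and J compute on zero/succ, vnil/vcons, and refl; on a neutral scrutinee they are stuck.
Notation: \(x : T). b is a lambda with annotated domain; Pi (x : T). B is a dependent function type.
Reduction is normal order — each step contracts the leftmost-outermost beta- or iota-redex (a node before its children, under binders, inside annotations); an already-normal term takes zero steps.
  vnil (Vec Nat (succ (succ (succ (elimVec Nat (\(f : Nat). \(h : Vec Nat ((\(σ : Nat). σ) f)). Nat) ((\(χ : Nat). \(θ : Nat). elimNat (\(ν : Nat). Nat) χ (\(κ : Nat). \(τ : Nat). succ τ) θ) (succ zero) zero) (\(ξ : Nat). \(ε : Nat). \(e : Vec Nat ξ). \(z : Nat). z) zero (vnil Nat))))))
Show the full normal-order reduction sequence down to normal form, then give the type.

normal-order reduction sequence:
  vnil (Vec Nat (succ (succ (succ (elimVec Nat (\(f : Nat). \(h : Vec Nat ((\(σ : Nat). σ) f)). Nat) ((\(χ : Nat). \(θ : Nat). elimNat (\(ν : Nat). Nat) χ (\(κ : Nat). \(τ : Nat). succ τ) θ) (succ zero) zero) (\(ξ : Nat). \(ε : Nat). \(e : Vec Nat ξ). \(z : Nat). z) zero (vnil Nat))))))
  ~> vnil (Vec Nat (succ (succ (succ ((\(f : Nat). \(h : Nat). elimNat (\(σ : Nat). Nat) f (\(χ : Nat). \(θ : Nat). succ θ) h) (succ zero) zero)))))
  ~> vnil (Vec Nat (succ (succ (succ ((\(f : Nat). elimNat (\(h : Nat). Nat) (succ zero) (\(σ : Nat). \(χ : Nat). succ χ) f) zero)))))
  ~> vnil (Vec Nat (succ (succ (succ (elimNat (\(f : Nat). Nat) (succ zero) (\(h : Nat). \(σ : Nat). succ σ) zero)))))
  ~> vnil (Vec Nat (succ (succ (succ (succ zero)))))
inferred type:
  Vec (Vec Nat (succ (succ (succ (succ zero))))) zero


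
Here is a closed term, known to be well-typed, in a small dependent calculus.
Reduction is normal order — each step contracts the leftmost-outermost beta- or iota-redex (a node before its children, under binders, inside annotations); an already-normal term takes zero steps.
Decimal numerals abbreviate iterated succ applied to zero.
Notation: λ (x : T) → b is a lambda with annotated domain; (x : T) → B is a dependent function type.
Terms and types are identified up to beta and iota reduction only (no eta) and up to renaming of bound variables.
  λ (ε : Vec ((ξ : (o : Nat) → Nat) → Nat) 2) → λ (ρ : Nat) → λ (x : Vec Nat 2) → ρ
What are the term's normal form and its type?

resulting normal form:
  λ (ε : Vec ((ξ : (o : Nat) → Nat) → Nat) 2) → λ (ρ : Nat) → λ (x : Vec Nat 2) → ρ
inferred type:
  (ε : Vec ((ξ : (o : Nat) → Nat) → Nat) 2) → (ρ : Nat) → (x : Vec Nat 2) → Nat
observation: no redex remains anywhere in the term; it is its own normal form.


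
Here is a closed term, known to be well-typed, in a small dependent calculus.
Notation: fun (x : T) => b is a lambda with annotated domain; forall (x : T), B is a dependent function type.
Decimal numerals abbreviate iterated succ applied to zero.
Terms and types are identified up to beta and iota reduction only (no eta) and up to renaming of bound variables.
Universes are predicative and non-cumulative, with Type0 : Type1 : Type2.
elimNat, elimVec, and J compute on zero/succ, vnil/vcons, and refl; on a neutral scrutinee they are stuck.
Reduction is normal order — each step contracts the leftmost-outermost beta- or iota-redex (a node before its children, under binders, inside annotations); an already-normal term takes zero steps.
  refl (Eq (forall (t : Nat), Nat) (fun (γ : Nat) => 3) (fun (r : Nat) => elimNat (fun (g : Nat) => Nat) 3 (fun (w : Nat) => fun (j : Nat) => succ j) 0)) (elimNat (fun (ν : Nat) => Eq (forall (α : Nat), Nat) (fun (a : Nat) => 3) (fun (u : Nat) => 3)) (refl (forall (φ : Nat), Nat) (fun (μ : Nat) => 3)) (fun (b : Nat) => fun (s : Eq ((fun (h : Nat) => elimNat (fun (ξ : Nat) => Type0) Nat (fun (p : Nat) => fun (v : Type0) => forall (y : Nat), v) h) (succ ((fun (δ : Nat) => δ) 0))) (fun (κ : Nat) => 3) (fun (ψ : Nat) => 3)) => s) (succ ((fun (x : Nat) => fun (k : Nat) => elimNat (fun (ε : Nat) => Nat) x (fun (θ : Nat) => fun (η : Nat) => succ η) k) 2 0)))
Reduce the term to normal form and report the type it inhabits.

normal form:
  refl (Eq (forall (t : Nat), Nat) (fun (γ : Nat) => 3) (fun (r : Nat) => 3)) (refl (forall (g : Nat), Nat) (fun (w : Nat) => 3))
inferred type:
  Eq (Eq (forall (t : Nat), Nat) (fun (γ : Nat) => 3) (fun (r : Nat) => 3)) (refl (forall (g : Nat), Nat) (fun (w : Nat) => 3)) (refl (forall (j : Nat), Nat) (fun (ν : Nat) => 3))
observation: the first redex contracted is an elimNat iota-redex; the normal form is reached in 20 normal-order steps.


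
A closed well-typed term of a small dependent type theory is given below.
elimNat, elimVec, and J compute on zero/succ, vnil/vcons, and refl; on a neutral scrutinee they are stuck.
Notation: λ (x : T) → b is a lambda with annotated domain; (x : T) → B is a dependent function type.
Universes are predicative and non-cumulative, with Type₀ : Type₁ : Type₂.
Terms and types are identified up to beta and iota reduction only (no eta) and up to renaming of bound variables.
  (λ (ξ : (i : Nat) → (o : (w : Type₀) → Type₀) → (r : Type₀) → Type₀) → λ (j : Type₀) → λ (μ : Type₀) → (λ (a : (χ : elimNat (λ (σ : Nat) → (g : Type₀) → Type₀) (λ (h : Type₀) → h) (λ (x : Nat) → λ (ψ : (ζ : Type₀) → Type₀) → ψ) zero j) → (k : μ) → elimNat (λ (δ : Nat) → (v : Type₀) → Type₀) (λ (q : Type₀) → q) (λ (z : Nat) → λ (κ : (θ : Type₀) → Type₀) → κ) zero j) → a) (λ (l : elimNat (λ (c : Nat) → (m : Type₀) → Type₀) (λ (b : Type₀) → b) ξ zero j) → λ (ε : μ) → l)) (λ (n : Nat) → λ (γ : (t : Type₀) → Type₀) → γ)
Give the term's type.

the term's type:
  (ξ : Type₀) → (i : Type₀) → (o : ξ) → (w : i) → ξ


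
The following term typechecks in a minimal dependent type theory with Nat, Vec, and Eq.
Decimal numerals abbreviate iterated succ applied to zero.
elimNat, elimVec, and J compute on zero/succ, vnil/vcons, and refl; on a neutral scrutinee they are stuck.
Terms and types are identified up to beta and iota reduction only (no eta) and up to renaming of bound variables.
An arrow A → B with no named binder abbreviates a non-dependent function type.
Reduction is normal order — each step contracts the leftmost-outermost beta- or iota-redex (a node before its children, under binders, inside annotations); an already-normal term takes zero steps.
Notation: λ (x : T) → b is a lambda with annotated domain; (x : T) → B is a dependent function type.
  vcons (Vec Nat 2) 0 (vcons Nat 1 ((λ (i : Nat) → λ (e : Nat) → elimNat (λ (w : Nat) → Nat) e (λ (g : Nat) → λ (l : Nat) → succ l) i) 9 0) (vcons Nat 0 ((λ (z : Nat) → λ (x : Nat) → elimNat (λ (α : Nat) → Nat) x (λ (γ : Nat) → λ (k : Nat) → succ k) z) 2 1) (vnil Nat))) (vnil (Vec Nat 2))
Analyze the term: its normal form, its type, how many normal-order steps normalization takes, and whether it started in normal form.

normal form:
  vcons (Vec Nat 2) 0 (vcons Nat 1 9 (vcons Nat 0 3 (vnil Nat))) (vnil (Vec Nat 2))
type:
  Vec (Vec Nat 2) 1
normal-order step count: 39
started in normal form: no
first redex: a beta-redex


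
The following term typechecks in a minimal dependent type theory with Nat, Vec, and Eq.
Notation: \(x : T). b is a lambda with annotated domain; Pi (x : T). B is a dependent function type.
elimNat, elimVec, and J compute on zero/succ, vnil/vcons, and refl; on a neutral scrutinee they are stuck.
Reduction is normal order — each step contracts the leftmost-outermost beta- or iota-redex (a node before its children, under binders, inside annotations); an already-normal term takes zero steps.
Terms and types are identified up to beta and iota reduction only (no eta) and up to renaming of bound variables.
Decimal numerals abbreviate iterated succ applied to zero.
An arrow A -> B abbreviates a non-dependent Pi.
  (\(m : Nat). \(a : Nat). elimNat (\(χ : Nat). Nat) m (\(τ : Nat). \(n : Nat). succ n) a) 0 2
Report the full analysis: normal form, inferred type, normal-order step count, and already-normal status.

resulting normal form:
  2
the term's type:
  Nat
steps to reach normal form (normal order): 9
already normal: no
first contracted redex: a beta-redex


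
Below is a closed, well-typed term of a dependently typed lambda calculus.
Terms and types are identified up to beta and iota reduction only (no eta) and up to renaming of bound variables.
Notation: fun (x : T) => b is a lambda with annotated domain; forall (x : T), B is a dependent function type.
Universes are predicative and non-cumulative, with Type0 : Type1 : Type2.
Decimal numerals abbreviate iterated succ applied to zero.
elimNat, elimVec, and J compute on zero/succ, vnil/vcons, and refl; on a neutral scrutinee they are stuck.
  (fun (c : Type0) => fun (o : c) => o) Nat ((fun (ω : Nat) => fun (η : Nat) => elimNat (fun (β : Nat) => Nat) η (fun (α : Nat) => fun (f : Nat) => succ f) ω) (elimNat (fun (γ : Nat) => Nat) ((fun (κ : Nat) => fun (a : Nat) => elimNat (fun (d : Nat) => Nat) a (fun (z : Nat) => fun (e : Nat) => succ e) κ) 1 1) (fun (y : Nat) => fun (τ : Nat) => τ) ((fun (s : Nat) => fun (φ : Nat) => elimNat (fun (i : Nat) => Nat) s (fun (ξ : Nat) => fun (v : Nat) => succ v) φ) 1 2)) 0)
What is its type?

type:
  Nat


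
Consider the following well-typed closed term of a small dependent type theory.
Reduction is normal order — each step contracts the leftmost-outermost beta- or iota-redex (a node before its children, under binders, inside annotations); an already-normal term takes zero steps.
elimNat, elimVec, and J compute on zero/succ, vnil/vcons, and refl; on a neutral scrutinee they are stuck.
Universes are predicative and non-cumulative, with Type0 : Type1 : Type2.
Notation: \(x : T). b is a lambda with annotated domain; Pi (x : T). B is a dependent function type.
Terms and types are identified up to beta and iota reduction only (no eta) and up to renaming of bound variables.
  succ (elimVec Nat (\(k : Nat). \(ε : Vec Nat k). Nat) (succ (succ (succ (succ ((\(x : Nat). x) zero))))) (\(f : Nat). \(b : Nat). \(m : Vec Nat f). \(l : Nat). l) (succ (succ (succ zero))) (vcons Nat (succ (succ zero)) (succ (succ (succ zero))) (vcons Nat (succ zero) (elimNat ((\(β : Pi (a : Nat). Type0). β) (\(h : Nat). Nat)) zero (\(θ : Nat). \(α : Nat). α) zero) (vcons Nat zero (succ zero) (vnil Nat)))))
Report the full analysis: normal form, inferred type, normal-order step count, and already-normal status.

normal form:
  succ (succ (succ (succ (succ zero))))
inferred type:
  Nat
reduction steps (normal order): 17
already normal: no
first redex: an elimVec iota-redex


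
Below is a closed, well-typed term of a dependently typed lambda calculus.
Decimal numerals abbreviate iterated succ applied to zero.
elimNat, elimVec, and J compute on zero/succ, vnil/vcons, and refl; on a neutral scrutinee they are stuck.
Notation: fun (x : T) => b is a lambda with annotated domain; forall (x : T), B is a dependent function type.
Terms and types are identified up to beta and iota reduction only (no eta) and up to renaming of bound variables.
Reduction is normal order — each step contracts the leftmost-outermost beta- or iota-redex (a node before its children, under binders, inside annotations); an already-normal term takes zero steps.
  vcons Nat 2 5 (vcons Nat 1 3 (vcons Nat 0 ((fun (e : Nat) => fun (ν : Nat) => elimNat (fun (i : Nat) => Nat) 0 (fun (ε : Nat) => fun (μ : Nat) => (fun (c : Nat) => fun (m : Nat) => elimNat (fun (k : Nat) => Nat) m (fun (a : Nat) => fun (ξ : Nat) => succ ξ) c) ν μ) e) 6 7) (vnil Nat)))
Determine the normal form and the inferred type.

resulting normal form:
  vcons Nat 2 5 (vcons Nat 1 3 (vcons Nat 0 42 (vnil Nat)))
the term's type:
  Vec Nat 3


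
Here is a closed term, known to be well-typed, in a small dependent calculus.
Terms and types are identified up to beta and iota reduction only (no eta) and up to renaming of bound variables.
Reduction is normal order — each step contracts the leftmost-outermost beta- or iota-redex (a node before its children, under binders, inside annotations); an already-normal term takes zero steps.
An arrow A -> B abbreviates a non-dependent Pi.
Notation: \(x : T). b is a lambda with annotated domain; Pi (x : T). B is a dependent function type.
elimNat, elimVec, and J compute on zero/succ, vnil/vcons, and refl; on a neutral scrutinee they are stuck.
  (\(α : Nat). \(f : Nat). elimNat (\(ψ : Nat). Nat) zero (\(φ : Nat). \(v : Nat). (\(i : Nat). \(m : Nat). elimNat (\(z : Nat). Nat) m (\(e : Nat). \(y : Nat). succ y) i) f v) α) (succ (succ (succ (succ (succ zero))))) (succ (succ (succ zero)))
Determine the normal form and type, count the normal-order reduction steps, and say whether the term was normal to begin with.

reduced normal form:
  succ (succ (succ (succ (succ (succ (succ (succ (succ (succ (succ (succ (succ (succ (succ zero))))))))))))))
the term's type:
  Nat
normal-order step count: 78
started in normal form: no
first redex: a beta-redex


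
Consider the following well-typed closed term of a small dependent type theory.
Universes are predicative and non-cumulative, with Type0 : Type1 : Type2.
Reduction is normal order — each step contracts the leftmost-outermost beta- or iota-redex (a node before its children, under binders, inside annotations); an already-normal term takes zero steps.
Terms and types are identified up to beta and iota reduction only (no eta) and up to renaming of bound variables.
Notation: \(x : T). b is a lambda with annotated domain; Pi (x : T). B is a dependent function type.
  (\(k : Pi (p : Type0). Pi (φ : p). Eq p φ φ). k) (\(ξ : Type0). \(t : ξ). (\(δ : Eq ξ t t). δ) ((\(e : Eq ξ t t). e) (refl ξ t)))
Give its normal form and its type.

reduced normal form:
  \(k : Type0). \(p : k). refl k p
inferred type:
  Pi (k : Type0). Pi (p : k). Eq k p p


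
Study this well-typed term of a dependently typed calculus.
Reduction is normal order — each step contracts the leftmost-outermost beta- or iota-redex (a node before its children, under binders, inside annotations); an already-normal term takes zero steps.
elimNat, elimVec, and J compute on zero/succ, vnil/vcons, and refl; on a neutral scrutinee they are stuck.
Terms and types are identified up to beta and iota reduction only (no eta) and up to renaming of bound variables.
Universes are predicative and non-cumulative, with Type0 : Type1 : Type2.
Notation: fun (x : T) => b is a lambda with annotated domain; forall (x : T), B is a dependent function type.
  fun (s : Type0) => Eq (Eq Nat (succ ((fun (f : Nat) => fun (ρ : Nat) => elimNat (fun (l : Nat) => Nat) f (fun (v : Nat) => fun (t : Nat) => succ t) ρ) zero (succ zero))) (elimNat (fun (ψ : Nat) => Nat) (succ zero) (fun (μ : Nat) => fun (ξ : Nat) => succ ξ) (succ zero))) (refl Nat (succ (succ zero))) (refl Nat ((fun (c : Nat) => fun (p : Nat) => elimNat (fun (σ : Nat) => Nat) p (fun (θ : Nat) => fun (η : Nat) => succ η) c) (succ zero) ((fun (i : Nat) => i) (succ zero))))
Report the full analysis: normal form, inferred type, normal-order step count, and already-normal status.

reduced normal form:
  fun (s : Type0) => Eq (Eq Nat (succ (succ zero)) (succ (succ zero))) (refl Nat (succ (succ zero))) (refl Nat (succ (succ zero)))
type:
  forall (s : Type0), Type0
steps to reach normal form (normal order): 17
term was already normal: no
first contracted redex: a beta-redex


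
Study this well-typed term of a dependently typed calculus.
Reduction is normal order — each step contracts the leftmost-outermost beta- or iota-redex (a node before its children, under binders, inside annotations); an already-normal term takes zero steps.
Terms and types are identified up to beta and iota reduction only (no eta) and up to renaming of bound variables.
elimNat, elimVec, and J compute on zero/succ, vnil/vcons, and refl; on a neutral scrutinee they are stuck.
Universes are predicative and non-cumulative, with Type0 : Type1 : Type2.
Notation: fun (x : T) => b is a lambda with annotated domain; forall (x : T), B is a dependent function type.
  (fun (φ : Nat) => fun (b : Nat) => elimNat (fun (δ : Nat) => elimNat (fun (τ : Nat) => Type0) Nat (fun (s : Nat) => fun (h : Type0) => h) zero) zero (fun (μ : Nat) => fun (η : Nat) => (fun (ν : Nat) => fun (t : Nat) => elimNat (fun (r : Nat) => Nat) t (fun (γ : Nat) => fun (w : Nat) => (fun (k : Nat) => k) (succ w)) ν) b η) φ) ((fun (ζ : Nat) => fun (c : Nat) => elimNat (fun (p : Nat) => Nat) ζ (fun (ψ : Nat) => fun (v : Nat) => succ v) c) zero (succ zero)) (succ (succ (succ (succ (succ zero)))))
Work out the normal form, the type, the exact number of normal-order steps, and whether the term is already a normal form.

normal form:
  succ (succ (succ (succ (succ zero))))
the term's type:
  Nat
normal-order step count: 36
already normal: no
first redex: a beta-redex


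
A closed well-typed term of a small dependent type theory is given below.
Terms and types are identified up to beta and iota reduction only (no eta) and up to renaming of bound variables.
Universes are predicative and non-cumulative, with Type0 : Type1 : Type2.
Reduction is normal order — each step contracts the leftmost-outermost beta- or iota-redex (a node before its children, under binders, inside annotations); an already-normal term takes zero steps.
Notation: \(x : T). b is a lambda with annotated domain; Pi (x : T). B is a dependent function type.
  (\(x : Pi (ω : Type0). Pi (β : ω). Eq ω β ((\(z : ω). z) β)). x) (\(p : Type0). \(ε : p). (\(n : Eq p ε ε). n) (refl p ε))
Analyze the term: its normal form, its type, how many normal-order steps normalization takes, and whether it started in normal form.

reduced normal form:
  \(x : Type0). \(ω : x). refl x ω
type:
  Pi (x : Type0). Pi (ω : x). Eq x ω ω
steps to reach normal form (normal order): 2
started in normal form: no
first redex: a beta-redex


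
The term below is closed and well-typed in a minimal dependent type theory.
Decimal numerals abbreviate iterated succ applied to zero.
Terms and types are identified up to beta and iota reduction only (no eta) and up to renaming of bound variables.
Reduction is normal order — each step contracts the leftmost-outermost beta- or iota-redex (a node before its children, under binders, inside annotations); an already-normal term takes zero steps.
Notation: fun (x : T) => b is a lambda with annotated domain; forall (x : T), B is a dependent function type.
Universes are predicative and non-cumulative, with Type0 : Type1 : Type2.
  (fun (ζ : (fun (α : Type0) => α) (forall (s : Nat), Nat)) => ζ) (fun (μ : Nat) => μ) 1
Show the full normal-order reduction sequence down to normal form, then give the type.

reduction (normal order):
  (fun (ζ : (fun (α : Type0) => α) (forall (s : Nat), Nat)) => ζ) (fun (μ : Nat) => μ) 1
  ~> (fun (ζ : Nat) => ζ) 1
  ~> 1
inferred type:
  Nat


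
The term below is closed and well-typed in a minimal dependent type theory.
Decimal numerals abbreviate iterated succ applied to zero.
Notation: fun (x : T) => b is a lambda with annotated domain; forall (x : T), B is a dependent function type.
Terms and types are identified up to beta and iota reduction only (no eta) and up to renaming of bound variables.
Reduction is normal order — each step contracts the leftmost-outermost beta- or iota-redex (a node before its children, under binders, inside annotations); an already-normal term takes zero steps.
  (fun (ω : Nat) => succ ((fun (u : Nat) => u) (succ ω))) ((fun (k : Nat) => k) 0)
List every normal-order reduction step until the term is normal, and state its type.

normal-order reduction:
  (fun (ω : Nat) => succ ((fun (u : Nat) => u) (succ ω))) ((fun (k : Nat) => k) 0)
  ~> succ ((fun (ω : Nat) => ω) (succ ((fun (u : Nat) => u) 0)))
  ~> succ (succ ((fun (ω : Nat) => ω) 0))
  ~> 2
the term's type:
  Nat


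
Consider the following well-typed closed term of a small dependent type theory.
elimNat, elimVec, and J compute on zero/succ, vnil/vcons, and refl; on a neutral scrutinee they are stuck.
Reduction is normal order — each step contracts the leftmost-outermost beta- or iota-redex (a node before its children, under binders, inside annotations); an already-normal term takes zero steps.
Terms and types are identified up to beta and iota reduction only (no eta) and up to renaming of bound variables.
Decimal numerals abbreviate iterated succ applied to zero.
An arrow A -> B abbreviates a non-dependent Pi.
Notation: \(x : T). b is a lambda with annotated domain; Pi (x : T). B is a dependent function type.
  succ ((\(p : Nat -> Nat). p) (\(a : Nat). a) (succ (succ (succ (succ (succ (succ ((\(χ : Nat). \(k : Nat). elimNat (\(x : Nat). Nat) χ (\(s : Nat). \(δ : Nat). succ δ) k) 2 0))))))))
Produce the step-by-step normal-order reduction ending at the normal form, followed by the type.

reduction (normal order):
  succ ((\(p : Nat -> Nat). p) (\(a : Nat). a) (succ (succ (succ (succ (succ (succ ((\(χ : Nat). \(k : Nat). elimNat (\(x : Nat). Nat) χ (\(s : Nat). \(δ : Nat). succ δ) k) 2 0))))))))
  ~> succ ((\(p : Nat). p) (succ (succ (succ (succ (succ (succ ((\(a : Nat). \(χ : Nat). elimNat (\(k : Nat). Nat) a (\(x : Nat). \(s : Nat). succ s) χ) 2 0))))))))
  ~> succ (succ (succ (succ (succ (succ (succ ((\(p : Nat). \(a : Nat). elimNat (\(χ : Nat). Nat) p (\(k : Nat). \(x : Nat). succ x) a) 2 0)))))))
  ~> succ (succ (succ (succ (succ (succ (succ ((\(p : Nat). elimNat (\(a : Nat). Nat) 2 (\(χ : Nat). \(k : Nat). succ k) p) 0)))))))
  ~> succ (succ (succ (succ (succ (succ (succ (elimNat (\(p : Nat). Nat) 2 (\(a : Nat). \(χ : Nat). succ χ) 0)))))))
  ~> 9
the term's type:
  Nat


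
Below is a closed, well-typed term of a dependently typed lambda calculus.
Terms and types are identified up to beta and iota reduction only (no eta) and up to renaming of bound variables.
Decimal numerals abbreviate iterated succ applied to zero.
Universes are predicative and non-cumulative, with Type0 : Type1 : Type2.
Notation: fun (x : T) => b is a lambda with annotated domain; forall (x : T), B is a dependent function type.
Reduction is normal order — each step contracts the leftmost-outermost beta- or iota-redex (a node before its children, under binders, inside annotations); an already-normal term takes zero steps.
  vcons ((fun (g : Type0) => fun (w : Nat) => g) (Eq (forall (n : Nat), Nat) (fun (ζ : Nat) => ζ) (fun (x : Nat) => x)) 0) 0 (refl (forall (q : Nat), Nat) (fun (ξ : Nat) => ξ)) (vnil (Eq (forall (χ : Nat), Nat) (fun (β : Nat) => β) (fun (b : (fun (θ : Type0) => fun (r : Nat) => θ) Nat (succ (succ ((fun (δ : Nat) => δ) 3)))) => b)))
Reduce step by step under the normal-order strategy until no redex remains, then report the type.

normal-order reduction:
  vcons ((fun (g : Type0) => fun (w : Nat) => g) (Eq (forall (n : Nat), Nat) (fun (ζ : Nat) => ζ) (fun (x : Nat) => x)) 0) 0 (refl (forall (q : Nat), Nat) (fun (ξ : Nat) => ξ)) (vnil (Eq (forall (χ : Nat), Nat) (fun (β : Nat) => β) (fun (b : (fun (θ : Type0) => fun (r : Nat) => θ) Nat (succ (succ ((fun (δ : Nat) => δ) 3)))) => b)))
  ~> vcons ((fun (g : Nat) => Eq (forall (w : Nat), Nat) (fun (n : Nat) => n) (fun (ζ : Nat) => ζ)) 0) 0 (refl (forall (x : Nat), Nat) (fun (q : Nat) => q)) (vnil (Eq (forall (ξ : Nat), Nat) (fun (χ : Nat) => χ) (fun (β : (fun (b : Type0) => fun (θ : Nat) => b) Nat (succ (succ ((fun (r : Nat) => r) 3)))) => β)))
  ~> vcons (Eq (forall (g : Nat), Nat) (fun (w : Nat) => w) (fun (n : Nat) => n)) 0 (refl (forall (ζ : Nat), Nat) (fun (x : Nat) => x)) (vnil (Eq (forall (q : Nat), Nat) (fun (ξ : Nat) => ξ) (fun (χ : (fun (β : Type0) => fun (b : Nat) => β) Nat (succ (succ ((fun (θ : Nat) => θ) 3)))) => χ)))
  ~> vcons (Eq (forall (g : Nat), Nat) (fun (w : Nat) => w) (fun (n : Nat) => n)) 0 (refl (forall (ζ : Nat), Nat) (fun (x : Nat) => x)) (vnil (Eq (forall (q : Nat), Nat) (fun (ξ : Nat) => ξ) (fun (χ : (fun (β : Nat) => Nat) (succ (succ ((fun (b : Nat) => b) 3)))) => χ)))
  ~> vcons (Eq (forall (g : Nat), Nat) (fun (w : Nat) => w) (fun (n : Nat) => n)) 0 (refl (forall (ζ : Nat), Nat) (fun (x : Nat) => x)) (vnil (Eq (forall (q : Nat), Nat) (fun (ξ : Nat) => ξ) (fun (χ : Nat) => χ)))
inferred type:
  Vec (Eq (forall (g : Nat), Nat) (fun (w : Nat) => w) (fun (n : Nat) => n)) 1
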